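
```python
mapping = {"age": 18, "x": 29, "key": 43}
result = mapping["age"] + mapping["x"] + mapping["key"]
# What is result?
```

Trace:
`mapping = {"age": 18, "x": 29, "key": 43}` → mapping = {'age': 18, 'x': 29, 'key': 43}
`result = mapping["age"] + mapping["x"] + mapping["key"]` → result = 90
So result = 90

Answer: 90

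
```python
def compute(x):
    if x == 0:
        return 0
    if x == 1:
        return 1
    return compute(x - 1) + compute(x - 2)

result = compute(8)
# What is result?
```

Build up from base cases: compute(0)=0, compute(1)=1, compute(2)=1, compute(3)=2, compute(4)=3, compute(5)=5, compute(6)=8, ..., compute(8)=21

Answer: 21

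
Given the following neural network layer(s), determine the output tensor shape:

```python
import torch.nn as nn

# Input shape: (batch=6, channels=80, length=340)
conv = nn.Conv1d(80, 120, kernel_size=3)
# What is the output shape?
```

Input: (6, 80, 340) -> Output: (6, 120, 338)

Answer: (6, 120, 338)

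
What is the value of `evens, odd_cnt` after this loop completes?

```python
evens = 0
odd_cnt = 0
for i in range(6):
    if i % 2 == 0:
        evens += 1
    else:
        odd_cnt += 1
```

Count evens and odds in range(6)
`evens, odd_cnt` takes the values: (0, 0) → (1, 0) → (1, 1) → (2, 1) → (2, 2) → (3, 2) → (3, 3)

Answer: 3, 3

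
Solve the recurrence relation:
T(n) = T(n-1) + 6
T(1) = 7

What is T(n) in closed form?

Unrolling: T(n) = T(1) + 6·(n-1) = 7 + 6(n-1) = 6n + 1.

Answer: T(n) = 6n + 1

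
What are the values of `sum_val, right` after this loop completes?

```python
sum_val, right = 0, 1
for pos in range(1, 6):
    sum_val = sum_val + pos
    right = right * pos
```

Sum and factorial of 1 to 5
`sum_val, right` takes the values: (0, 1) → (1, 1) → (3, 1) → (3, 2) → (6, 2) → (6, 6) → (10, 6) → (10, 24) → (15, 24) → (15, 120)

Answer: 15, 120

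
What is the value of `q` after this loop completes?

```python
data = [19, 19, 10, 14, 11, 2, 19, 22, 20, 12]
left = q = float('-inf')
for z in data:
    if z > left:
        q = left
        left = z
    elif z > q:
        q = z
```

Second largest (with repeats) in [19, 19, 10, 14, 11, 2, 19, 22, 20, 12]
`q` takes the values: -inf → 19 → 20

Answer: 20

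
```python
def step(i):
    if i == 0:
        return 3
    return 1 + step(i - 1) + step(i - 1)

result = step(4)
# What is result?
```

step(i) = 1 + 2·step(i-1), step(0)=3. Closed form: (3+1)·2^4 - 1 = 63.

Answer: 63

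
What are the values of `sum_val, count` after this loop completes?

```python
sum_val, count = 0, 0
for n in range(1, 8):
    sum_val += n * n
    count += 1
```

Sum of squares and count
`sum_val, count` takes the values: (0, 0) → (1, 0) → (1, 1) → (5, 1) → (5, 2) → (14, 2) → (14, 3) → (30, 3) → (30, 4) → (55, 4) → (55, 5) → (91, 5) → (91, 6) → (140, 6) → (140, 7)

Answer: 140, 7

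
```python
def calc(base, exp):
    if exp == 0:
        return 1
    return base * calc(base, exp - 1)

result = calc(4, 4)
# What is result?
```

calc(4, 4) = 4 * 4 * 4 * 4 = 256

Answer: 256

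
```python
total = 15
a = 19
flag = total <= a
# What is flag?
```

Trace:
`total = 15` → total = 15
`a = 19` → a = 19
`flag = total <= a` → flag = True
So flag = True

Answer: True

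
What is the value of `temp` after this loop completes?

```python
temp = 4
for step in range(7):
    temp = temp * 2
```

Multiply by 2, 7 times: 4 * 2^7 = 512
`temp` takes the values: 4 → 8 → 16 → 32 → 64 → 128 → 256 → 512

Answer: 512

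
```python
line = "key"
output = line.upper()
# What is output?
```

Trace:
`line = "key"` → line = 'key'
`output = line.upper()` → output = 'KEY'
So output = 'KEY'

Answer: 'KEY'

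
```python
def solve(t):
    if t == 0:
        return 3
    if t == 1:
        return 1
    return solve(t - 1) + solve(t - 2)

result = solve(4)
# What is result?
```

Build up from base cases: solve(0)=3, solve(1)=1, solve(2)=4, solve(3)=5, solve(4)=9

Answer: 9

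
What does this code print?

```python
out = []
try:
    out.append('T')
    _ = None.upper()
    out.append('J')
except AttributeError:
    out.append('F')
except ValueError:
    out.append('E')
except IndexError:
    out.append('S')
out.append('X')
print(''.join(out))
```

Execution trace: 'T' (try body) → 'F' (except AttributeError) → 'X' (after the try/except). Output: TFX

Answer: TFX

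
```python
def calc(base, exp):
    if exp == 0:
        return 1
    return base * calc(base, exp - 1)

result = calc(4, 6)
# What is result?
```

calc(4, 6) = 4 * 4 * 4 * 4 * 4 * 4 = 4096

Answer: 4096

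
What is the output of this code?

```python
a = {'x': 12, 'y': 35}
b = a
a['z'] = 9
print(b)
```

Key concept: dict aliasing.
Step by step:
`a = {'x': 12, 'y': 35}` → a = {'x': 12, 'y': 35}
`b = a` → b = {'x': 12, 'y': 35} (same object as a)
`a['z'] = 9` → a = {'x': 12, 'y': 35, 'z': 9} (same object as b); b = {'x': 12, 'y': 35, 'z': 9} (same object as a)
`print(b)` → prints {'x': 12, 'y': 35, 'z': 9}

Answer: {'x': 12, 'y': 35, 'z': 9}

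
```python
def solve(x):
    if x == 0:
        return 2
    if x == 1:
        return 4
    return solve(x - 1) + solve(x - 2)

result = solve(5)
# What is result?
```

Build up from base cases: solve(0)=2, solve(1)=4, solve(2)=6, solve(3)=10, solve(4)=16, solve(5)=26

Answer: 26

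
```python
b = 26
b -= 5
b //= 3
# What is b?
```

Trace:
`b = 26` → b = 26
`b -= 5` → b = 21
`b //= 3` → b = 7
So b = 7

Answer: 7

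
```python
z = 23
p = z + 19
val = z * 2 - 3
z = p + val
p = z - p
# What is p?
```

Trace:
`z = 23` → z = 23
`p = z + 19` → p = 42
`val = z * 2 - 3` → val = 43
`z = p + val` → z = 85
`p = z - p` → p = 43
So p = 43

Answer: 43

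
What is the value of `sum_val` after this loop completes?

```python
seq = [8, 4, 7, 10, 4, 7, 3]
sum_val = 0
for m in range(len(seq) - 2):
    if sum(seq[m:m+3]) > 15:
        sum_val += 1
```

Count windows with sum > 15
`sum_val` takes the values: 0 → 1 → 2 → 3 → 4

Answer: 4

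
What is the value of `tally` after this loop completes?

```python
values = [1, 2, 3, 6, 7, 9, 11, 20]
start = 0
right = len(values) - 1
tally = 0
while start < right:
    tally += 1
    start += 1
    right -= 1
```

Iterations until pointers meet (list length 8)
`tally` takes the values: 0 → 1 → 2 → 3 → 4

Answer: 4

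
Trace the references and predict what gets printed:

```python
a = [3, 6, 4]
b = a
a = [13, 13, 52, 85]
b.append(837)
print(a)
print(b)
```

Key concept: rebinding vs mutation: a is rebound to a new list, b still points at the original.
Step by step:
`a = [3, 6, 4]` → a = [3, 6, 4]
`b = a` → b = [3, 6, 4] (same object as a)
`a = [13, 13, 52, 85]` → a = [13, 13, 52, 85]
`b.append(837)` → b = [3, 6, 4, 837]
`print(a)` → prints [13, 13, 52, 85]
`print(b)` → prints [3, 6, 4, 837]

Answer:
[13, 13, 52, 85]
[3, 6, 4, 837]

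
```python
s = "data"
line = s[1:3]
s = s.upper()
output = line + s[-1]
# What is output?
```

Trace:
`s = "data"` → s = 'data'
`line = s[1:3]` → line = 'at'
`s = s.upper()` → s = 'DATA'
`output = line + s[-1]` → output = 'atA'
So output = 'atA'

Answer: 'atA'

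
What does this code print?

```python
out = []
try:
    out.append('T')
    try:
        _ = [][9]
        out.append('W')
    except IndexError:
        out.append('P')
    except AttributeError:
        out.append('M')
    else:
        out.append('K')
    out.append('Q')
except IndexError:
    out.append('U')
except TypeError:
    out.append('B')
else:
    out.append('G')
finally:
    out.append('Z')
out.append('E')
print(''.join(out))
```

Execution trace: 'T' (try body) → 'P' (inner except IndexError) → 'Q' (try body, no exception) → 'G' (else) → 'Z' (finally) → 'E' (after the try/except). Output: TPQGZE

Answer: TPQGZE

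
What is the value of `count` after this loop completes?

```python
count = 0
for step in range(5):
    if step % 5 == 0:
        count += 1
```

Count numbers divisible by 5 in range(5)
`count` takes the values: 0 → 1

Answer: 1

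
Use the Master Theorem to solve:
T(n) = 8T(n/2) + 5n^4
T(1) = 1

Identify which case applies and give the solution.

a=8, b=2, f(n)=5n^4. log_2(8) = 3. Since c=4 > 3 and the regularity condition holds (8(n/2)^4 = (8/2^4)n^4 with 8/2^4 < 1), Case 3 applies: T(n) = Θ(f(n)) = O(n^4).

Answer: O(n^4) - Case 3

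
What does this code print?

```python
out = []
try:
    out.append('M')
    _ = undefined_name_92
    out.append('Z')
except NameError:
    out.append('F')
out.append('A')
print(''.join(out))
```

Execution trace: 'M' (try body) → 'F' (except NameError) → 'A' (after the try/except). Output: MFA

Answer: MFA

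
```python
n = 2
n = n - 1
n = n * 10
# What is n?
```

Trace:
`n = 2` → n = 2
`n = n - 1` → n = 1
`n = n * 10` → n = 10
So n = 10

Answer: 10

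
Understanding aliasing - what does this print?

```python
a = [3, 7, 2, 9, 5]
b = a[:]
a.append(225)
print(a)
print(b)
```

Key concept: slice [:] creates copy.
Step by step:
`a = [3, 7, 2, 9, 5]` → a = [3, 7, 2, 9, 5]
`b = a[:]` → b = [3, 7, 2, 9, 5]
`a.append(225)` → a = [3, 7, 2, 9, 5, 225]
`print(a)` → prints [3, 7, 2, 9, 5, 225]
`print(b)` → prints [3, 7, 2, 9, 5]

Answer:
[3, 7, 2, 9, 5, 225]
[3, 7, 2, 9, 5]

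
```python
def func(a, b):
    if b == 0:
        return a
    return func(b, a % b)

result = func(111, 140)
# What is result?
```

func(111, 140) -> func(140, 111) -> func(111, 29) -> func(29, 24) -> func(24, 5) -> func(5, 4) -> func(4, 1) -> func(1, 0) -> 1

Answer: 1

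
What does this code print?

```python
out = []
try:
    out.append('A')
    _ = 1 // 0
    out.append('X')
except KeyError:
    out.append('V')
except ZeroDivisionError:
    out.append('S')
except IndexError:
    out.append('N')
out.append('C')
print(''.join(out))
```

Execution trace: 'A' (try body) → 'S' (except ZeroDivisionError) → 'C' (after the try/except). Output: ASC

Answer: ASC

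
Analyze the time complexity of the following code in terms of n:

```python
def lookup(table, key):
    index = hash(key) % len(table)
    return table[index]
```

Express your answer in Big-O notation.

This is Hash table lookup (average case). Time complexity: O(1).

Answer: O(1)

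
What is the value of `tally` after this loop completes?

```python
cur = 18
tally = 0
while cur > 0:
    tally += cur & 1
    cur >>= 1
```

Count set bits in 18 (binary: 0b10010)
`tally` takes the values: 0 → 1 → 2

Answer: 2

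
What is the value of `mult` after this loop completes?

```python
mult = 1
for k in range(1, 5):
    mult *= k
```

4! = 24
`mult` takes the values: 1 → 2 → 6 → 24

Answer: 24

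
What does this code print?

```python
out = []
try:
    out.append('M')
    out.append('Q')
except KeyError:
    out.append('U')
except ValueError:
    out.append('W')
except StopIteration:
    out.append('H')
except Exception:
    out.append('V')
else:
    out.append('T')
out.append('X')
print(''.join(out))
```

Execution trace: 'M' (try body) → 'Q' (try body, no exception) → 'T' (else) → 'X' (after the try/except). Output: MQTX

Answer: MQTX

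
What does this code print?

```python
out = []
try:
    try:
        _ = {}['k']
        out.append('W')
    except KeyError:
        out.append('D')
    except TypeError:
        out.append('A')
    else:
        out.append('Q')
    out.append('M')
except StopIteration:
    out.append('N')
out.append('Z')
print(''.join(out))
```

Execution trace: 'D' (inner except KeyError) → 'M' (try body, no exception) → 'Z' (after the try/except). Output: DMZ

Answer: DMZ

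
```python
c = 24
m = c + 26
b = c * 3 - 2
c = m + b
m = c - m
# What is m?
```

Trace:
`c = 24` → c = 24
`m = c + 26` → m = 50
`b = c * 3 - 2` → b = 70
`c = m + b` → c = 120
`m = c - m` → m = 70
So m = 70

Answer: 70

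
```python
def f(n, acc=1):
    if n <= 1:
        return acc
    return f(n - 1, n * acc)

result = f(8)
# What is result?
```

Accumulator trace (n, acc): (8, 1) -> (7, 8) -> (6, 56) -> (5, 336) -> (4, 1680) -> (3, 6720) -> (2, 20160) -> (1, 40320) -> return 40320

Answer: 40320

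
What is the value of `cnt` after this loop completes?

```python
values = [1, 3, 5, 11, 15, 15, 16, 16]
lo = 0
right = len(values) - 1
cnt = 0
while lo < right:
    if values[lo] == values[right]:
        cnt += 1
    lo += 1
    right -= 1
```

Count matching pairs from ends
`cnt` takes the values: 0

Answer: 0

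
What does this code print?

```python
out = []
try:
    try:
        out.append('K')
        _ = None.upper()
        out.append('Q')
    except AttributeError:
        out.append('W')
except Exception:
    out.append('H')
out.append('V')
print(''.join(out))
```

Execution trace: 'K' (inner try body) → 'W' (inner except AttributeError) → 'V' (after the try/except). Output: KWV

Answer: KWV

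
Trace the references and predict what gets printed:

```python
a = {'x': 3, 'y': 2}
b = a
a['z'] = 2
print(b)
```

Key concept: dict aliasing.
Step by step:
`a = {'x': 3, 'y': 2}` → a = {'x': 3, 'y': 2}
`b = a` → b = {'x': 3, 'y': 2} (same object as a)
`a['z'] = 2` → a = {'x': 3, 'y': 2, 'z': 2} (same object as b); b = {'x': 3, 'y': 2, 'z': 2} (same object as a)
`print(b)` → prints {'x': 3, 'y': 2, 'z': 2}

Answer: {'x': 3, 'y': 2, 'z': 2}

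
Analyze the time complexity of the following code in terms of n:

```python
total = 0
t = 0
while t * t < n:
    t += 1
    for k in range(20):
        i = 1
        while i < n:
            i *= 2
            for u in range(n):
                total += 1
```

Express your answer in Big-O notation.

Each loop level contributes: √n × 1 × log n × n. Multiplying the contributions gives O(n√n log n).

Answer: O(n√n log n)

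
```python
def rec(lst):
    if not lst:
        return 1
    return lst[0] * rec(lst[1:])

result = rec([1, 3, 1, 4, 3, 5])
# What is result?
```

Product over [1, 3, 1, 4, 3, 5] = 1 * 3 * 1 * 4 * 3 * 5 = 180

Answer: 180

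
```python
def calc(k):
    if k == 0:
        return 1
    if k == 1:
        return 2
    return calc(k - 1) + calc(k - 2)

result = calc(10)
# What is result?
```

Build up from base cases: calc(0)=1, calc(1)=2, calc(2)=3, calc(3)=5, calc(4)=8, calc(5)=13, calc(6)=21, ..., calc(10)=144

Answer: 144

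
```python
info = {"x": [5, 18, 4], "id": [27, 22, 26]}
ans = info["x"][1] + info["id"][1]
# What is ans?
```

Trace:
`info = {"x": [5, 18, 4], "id": [27, 22, 26]}` → info = {'x': [5, 18, 4], 'id': [27, 22, 26]}
`ans = info["x"][1] + info["id"][1]` → ans = 40
So ans = 40

Answer: 40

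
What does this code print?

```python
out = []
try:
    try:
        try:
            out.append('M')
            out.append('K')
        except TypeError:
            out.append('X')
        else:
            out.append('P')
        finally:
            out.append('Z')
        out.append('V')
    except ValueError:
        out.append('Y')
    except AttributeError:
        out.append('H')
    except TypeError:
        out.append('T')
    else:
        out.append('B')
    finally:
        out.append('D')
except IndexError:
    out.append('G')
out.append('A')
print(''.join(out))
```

Execution trace: 'M' (inner try body) → 'K' (inner try body, no exception) → 'P' (inner else) → 'Z' (inner finally) → 'V' (try body, no exception) → 'B' (else) → 'D' (finally) → 'A' (after the try/except). Output: MKPZVBDA

Answer: MKPZVBDA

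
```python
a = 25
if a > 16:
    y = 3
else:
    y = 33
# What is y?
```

Trace:
`a = 25` → a = 25
`if a > 16: ...` → a > 16 is True → y = 3
So y = 3

Answer: 3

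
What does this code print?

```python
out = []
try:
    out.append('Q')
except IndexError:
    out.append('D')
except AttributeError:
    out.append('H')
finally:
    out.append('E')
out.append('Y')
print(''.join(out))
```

Execution trace: 'Q' (try body, no exception) → 'E' (finally) → 'Y' (after the try/except). Output: QEY

Answer: QEY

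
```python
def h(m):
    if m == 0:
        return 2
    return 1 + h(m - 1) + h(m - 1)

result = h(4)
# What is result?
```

h(m) = 1 + 2·h(m-1), h(0)=2. Closed form: (2+1)·2^4 - 1 = 47.

Answer: 47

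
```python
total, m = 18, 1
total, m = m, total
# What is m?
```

Trace:
`total, m = 18, 1` → total = 18; m = 1
`total, m = m, total` → total = 1; m = 18
So m = 18

Answer: 18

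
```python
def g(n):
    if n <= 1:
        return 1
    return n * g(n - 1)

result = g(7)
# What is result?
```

g(7) = 7 * 6 * 5 * 4 * 3 * 2 * 1 = 5040

Answer: 5040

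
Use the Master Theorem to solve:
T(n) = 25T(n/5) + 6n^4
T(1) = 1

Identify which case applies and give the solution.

a=25, b=5, f(n)=6n^4. log_5(25) = 2. Since c=4 > 2 and the regularity condition holds (25(n/5)^4 = (25/5^4)n^4 with 25/5^4 < 1), Case 3 applies: T(n) = Θ(f(n)) = O(n^4).

Answer: O(n^4) - Case 3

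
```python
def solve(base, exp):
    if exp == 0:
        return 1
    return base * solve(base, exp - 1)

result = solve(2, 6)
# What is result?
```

solve(2, 6) = 2 * 2 * 2 * 2 * 2 * 2 = 64

Answer: 64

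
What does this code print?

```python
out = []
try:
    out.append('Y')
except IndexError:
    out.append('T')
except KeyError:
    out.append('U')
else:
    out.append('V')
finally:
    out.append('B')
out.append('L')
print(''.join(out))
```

Execution trace: 'Y' (try body, no exception) → 'V' (else) → 'B' (finally) → 'L' (after the try/except). Output: YVBL

Answer: YVBL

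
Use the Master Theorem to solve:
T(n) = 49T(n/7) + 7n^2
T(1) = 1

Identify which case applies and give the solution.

a=49, b=7, f(n)=7n^2. log_7(49) = 2. Since c=2 = 2, Case 2 applies: T(n) = Θ(n^log_b(a) · log n) = O(n^2 log n).

Answer: O(n^2 log n) - Case 2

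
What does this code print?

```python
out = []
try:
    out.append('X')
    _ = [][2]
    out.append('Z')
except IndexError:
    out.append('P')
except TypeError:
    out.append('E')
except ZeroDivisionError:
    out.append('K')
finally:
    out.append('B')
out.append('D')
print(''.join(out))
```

Execution trace: 'X' (try body) → 'P' (except IndexError) → 'B' (finally) → 'D' (after the try/except). Output: XPBD

Answer: XPBD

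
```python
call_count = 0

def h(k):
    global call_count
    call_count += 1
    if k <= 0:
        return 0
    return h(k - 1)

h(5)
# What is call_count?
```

Linear recursion stepping by 1: 6 calls from k=5 down to ≤0.

Answer: 6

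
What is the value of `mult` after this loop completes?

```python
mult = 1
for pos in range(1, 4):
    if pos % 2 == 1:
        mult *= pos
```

Product of odd numbers 1 to 3
`mult` takes the values: 1 → 3

Answer: 3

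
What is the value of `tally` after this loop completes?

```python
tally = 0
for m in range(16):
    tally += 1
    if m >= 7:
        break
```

Loop breaks when m reaches 7, tally is 8
`tally` takes the values: 0 → 1 → 2 → 3 → 4 → 5 → 6 → 7 → 8

Answer: 8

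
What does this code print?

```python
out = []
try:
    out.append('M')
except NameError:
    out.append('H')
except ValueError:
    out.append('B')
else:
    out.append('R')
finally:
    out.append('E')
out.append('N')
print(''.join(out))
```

Execution trace: 'M' (try body, no exception) → 'R' (else) → 'E' (finally) → 'N' (after the try/except). Output: MREN

Answer: MREN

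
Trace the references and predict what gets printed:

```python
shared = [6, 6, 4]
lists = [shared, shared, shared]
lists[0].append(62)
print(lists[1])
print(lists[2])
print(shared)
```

Key concept: list of same reference.
Step by step:
`shared = [6, 6, 4]` → shared = [6, 6, 4]
`lists = [shared, shared, shared]` → lists = [[6, 6, 4], [6, 6, 4], [6, 6, 4]]
`lists[0].append(62)` → shared = [6, 6, 4, 62]; lists = [[6, 6, 4, 62], [6, 6, 4, 62], [6, 6, 4, 62]]
`print(lists[1])` → prints [6, 6, 4, 62]
`print(lists[2])` → prints [6, 6, 4, 62]
`print(shared)` → prints [6, 6, 4, 62]

Answer:
[6, 6, 4, 62]
[6, 6, 4, 62]
[6, 6, 4, 62]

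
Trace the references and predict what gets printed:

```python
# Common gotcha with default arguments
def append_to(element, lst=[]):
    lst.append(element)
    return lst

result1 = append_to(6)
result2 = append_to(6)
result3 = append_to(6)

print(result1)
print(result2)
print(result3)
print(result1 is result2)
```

Key concept: mutable default argument gotcha.
Step by step:
`result1 = append_to(6)` → result1 = [6]
`result2 = append_to(6)` → result1 = [6, 6] (same object as result2); result2 = [6, 6] (same object as result1)
`result3 = append_to(6)` → result1 = [6, 6, 6] (same object as result2, result3); result2 = [6, 6, 6] (same object as result1, result3); result3 = [6, 6, 6] (same object as result1, result2)
`print(result1)` → prints [6, 6, 6]
`print(result2)` → prints [6, 6, 6]
`print(result3)` → prints [6, 6, 6]
`print(result1 is result2)` → prints True

Answer:
[6, 6, 6]
[6, 6, 6]
[6, 6, 6]
True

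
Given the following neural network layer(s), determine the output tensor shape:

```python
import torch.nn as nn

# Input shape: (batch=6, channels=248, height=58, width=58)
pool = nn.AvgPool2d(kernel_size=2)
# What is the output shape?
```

Input: (6, 248, 58, 58) -> Output: (6, 248, 29, 29)

Answer: (6, 248, 29, 29)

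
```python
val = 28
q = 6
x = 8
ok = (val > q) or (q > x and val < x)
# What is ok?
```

Trace:
`val = 28` → val = 28
`q = 6` → q = 6
`x = 8` → x = 8
`ok = (val > q) or (q > x and val < x)` → ok = True
So ok = True

Answer: True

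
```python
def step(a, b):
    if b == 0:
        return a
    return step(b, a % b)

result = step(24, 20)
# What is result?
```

step(24, 20) -> step(20, 4) -> step(4, 0) -> 4

Answer: 4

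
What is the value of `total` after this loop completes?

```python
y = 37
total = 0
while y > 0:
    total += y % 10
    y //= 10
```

Sum digits of 37
`total` takes the values: 0 → 7 → 10

Answer: 10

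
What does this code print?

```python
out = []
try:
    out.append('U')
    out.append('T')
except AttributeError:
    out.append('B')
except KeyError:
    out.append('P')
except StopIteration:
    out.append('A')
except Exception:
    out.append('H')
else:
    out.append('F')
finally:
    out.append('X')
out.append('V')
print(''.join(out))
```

Execution trace: 'U' (try body) → 'T' (try body, no exception) → 'F' (else) → 'X' (finally) → 'V' (after the try/except). Output: UTFXV

Answer: UTFXV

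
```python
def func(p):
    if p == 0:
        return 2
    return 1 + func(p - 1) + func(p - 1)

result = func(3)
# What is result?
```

func(p) = 1 + 2·func(p-1), func(0)=2. Closed form: (2+1)·2^3 - 1 = 23.

Answer: 23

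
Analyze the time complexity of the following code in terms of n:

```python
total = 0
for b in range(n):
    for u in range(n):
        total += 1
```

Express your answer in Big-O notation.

Each loop level contributes: n × n. Multiplying the contributions gives O(n^2).

Answer: O(n^2)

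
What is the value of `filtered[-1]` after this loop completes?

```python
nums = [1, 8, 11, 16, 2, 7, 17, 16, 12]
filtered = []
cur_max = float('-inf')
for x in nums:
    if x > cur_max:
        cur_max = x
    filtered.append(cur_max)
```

Running max ends at 17
`filtered` takes the values: [] → [1] → [1, 8] → [1, 8, 11] → [1, 8, 11, 16] → [1, 8, 11, 16, 16] → [1, 8, 11, 16, 16, 16] → [1, 8, 11, 16, 16, 16, 17] → [1, 8, 11, 16, 16, 16, 17, 17] → [1, 8, 11, 16, 16, 16, 17, 17, 17]
So `filtered[-1]` = 17

Answer: 17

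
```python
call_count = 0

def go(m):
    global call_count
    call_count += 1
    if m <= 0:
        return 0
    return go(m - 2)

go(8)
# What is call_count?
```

Linear recursion stepping by 2: 5 calls from m=8 down to ≤0.

Answer: 5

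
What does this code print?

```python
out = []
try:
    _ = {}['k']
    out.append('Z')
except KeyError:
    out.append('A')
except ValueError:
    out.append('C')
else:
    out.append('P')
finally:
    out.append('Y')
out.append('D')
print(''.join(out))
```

Execution trace: 'A' (except KeyError) → 'Y' (finally) → 'D' (after the try/except). Output: AYD

Answer: AYD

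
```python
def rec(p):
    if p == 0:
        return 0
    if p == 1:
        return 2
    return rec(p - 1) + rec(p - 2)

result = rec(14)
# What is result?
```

Build up from base cases: rec(0)=0, rec(1)=2, rec(2)=2, rec(3)=4, rec(4)=6, rec(5)=10, rec(6)=16, ..., rec(14)=754

Answer: 754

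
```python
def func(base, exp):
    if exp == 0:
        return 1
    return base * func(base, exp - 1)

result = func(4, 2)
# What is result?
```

func(4, 2) = 4 * 4 = 16

Answer: 16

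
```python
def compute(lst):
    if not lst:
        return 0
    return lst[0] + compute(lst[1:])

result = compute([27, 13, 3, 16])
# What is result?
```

27 + 13 + 3 + 16 + 0 = 59

Answer: 59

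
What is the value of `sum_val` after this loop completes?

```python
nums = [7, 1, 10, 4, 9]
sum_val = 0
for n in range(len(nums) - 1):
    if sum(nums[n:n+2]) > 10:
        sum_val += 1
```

Count windows with sum > 10
`sum_val` takes the values: 0 → 1 → 2 → 3

Answer: 3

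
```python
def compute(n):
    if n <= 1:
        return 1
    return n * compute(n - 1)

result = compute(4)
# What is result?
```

compute(4) = 4 * 3 * 2 * 1 = 24

Answer: 24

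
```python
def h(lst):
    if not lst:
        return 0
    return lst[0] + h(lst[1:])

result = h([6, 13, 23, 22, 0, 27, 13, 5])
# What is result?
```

6 + 13 + 23 + 22 + 0 + 27 + 13 + 5 + 0 = 109

Answer: 109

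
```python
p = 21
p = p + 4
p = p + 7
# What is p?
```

Trace:
`p = 21` → p = 21
`p = p + 4` → p = 25
`p = p + 7` → p = 32
So p = 32

Answer: 32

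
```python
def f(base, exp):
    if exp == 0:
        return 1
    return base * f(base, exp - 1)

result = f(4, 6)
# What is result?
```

f(4, 6) = 4 * 4 * 4 * 4 * 4 * 4 = 4096

Answer: 4096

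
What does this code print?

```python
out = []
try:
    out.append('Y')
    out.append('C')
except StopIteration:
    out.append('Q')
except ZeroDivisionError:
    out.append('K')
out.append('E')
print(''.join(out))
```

Execution trace: 'Y' (try body) → 'C' (try body, no exception) → 'E' (after the try/except). Output: YCE

Answer: YCE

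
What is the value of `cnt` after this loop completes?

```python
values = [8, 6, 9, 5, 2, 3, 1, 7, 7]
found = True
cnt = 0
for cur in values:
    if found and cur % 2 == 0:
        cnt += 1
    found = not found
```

Count even values at even positions
`cnt` takes the values: 0 → 1 → 2

Answer: 2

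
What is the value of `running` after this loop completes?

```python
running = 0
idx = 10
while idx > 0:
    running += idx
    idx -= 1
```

Sum 10 down to 1
`running` takes the values: 0 → 10 → 19 → 27 → 34 → 40 → 45 → 49 → 52 → 54 → 55

Answer: 55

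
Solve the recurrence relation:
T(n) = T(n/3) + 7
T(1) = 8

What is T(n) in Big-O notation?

Each step divides n by 3 and adds 7. After log_3(n) steps we reach T(1)=8. So T(n) = 7·log_3(n) + 8 = O(log n).

Answer: O(log n)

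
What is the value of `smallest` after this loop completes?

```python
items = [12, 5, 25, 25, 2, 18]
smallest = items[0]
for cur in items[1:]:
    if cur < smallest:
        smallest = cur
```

Minimum of [12, 5, 25, 25, 2, 18]
`smallest` takes the values: 12 → 5 → 2

Answer: 2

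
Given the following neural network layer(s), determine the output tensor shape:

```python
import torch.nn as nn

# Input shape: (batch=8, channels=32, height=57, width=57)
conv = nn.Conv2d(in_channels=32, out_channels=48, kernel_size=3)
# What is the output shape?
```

Input: (8, 32, 57, 57) -> Output: (8, 48, 55, 55)

Answer: (8, 48, 55, 55)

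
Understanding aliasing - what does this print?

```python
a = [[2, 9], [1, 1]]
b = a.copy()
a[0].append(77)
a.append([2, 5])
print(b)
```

Key concept: shallow copy with nested lists.
Step by step:
`a = [[2, 9], [1, 1]]` → a = [[2, 9], [1, 1]]
`b = a.copy()` → b = [[2, 9], [1, 1]]
`a[0].append(77)` → a = [[2, 9, 77], [1, 1]]; b = [[2, 9, 77], [1, 1]]
`a.append([2, 5])` → a = [[2, 9, 77], [1, 1], [2, 5]]
`print(b)` → prints [[2, 9, 77], [1, 1]]

Answer: [[2, 9, 77], [1, 1]]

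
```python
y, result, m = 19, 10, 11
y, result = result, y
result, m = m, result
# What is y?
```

Trace:
`y, result, m = 19, 10, 11` → y = 19; result = 10; m = 11
`y, result = result, y` → y = 10; result = 19
`result, m = m, result` → result = 11; m = 19
So y = 10

Answer: 10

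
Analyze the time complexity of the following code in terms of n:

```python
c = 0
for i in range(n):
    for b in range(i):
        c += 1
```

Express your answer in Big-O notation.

Each loop level contributes: n × n. Multiplying the contributions gives O(n^2).

Answer: O(n^2)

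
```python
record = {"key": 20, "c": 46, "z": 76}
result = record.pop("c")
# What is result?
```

Trace:
`record = {"key": 20, "c": 46, "z": 76}` → record = {'key': 20, 'c': 46, 'z': 76}
`result = record.pop("c")` → record = {'key': 20, 'z': 76}; result = 46
So result = 46

Answer: 46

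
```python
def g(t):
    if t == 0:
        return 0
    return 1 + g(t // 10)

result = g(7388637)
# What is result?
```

Count of digits of 7388637: 7

Answer: 7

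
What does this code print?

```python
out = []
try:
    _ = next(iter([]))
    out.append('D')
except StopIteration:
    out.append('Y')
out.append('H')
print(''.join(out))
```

Execution trace: 'Y' (except StopIteration) → 'H' (after the try/except). Output: YH

Answer: YH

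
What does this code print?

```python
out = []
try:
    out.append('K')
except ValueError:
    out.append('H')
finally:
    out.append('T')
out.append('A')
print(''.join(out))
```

Execution trace: 'K' (try body, no exception) → 'T' (finally) → 'A' (after the try/except). Output: KTA

Answer: KTA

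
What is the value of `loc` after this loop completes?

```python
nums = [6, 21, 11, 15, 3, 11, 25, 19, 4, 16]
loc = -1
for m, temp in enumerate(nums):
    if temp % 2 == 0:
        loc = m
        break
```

First even number index in [6, 21, 11, 15, 3, 11, 25, 19, 4, 16]
`loc` takes the values: -1 → 0

Answer: 0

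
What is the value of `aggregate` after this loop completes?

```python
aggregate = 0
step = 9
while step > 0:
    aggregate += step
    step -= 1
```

Sum 9 down to 1
`aggregate` takes the values: 0 → 9 → 17 → 24 → 30 → 35 → 39 → 42 → 44 → 45

Answer: 45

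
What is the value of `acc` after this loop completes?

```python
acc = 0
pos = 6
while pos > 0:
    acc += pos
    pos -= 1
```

Sum 6 down to 1
`acc` takes the values: 0 → 6 → 11 → 15 → 18 → 20 → 21

Answer: 21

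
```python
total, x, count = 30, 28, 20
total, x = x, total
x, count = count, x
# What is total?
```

Trace:
`total, x, count = 30, 28, 20` → total = 30; x = 28; count = 20
`total, x = x, total` → total = 28; x = 30
`x, count = count, x` → x = 20; count = 30
So total = 28

Answer: 28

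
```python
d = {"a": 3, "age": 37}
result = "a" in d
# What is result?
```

Trace:
`d = {"a": 3, "age": 37}` → d = {'a': 3, 'age': 37}
`result = "a" in d` → result = True
So result = True

Answer: True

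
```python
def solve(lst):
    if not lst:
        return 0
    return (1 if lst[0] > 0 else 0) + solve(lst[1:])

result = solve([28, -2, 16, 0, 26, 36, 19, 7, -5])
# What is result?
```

Count of positive elements in [28, -2, 16, 0, 26, 36, 19, 7, -5] = 6

Answer: 6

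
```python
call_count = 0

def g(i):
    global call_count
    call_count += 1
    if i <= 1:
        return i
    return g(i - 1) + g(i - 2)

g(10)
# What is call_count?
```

Calls(i) = 1 + Calls(i-1) + Calls(i-2); Calls(0)=Calls(1)=1. For i=10 this gives 177.

Answer: 177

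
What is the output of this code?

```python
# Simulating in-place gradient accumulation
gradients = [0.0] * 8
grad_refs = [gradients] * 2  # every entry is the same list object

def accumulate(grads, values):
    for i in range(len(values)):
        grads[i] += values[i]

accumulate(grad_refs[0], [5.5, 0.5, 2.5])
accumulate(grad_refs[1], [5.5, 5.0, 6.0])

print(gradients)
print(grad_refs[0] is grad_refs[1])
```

Key concept: gradient accumulation aliasing.
Step by step:
`gradients = [0.0] * 8` → gradients = [0.0, 0.0, 0.0, 0.0, 0.0, 0.0, 0.0, 0.0]
`grad_refs = [gradients] * 2` → grad_refs = [[0.0, 0.0, 0.0, 0.0, 0.0, 0.0, 0.0, 0.0], [0.0, 0.0, 0.0, 0.0, 0.0, 0.0, 0.0, 0.0]]
`accumulate(grad_refs[0], [5.5, 0.5, 2.5])` → gradients = [5.5, 0.5, 2.5, 0.0, 0.0, 0.0, 0.0, 0.0]; grad_refs = [[5.5, 0.5, 2.5, 0.0, 0.0, 0.0, 0.0, 0.0], [5.5, 0.5, 2.5, 0.0, 0.0, 0.0, 0.0, 0.0]]
`accumulate(grad_refs[1], [5.5, 5.0, 6.0])` → gradients = [11.0, 5.5, 8.5, 0.0, 0.0, 0.0, 0.0, 0.0]; grad_refs = [[11.0, 5.5, 8.5, 0.0, 0.0, 0.0, 0.0, 0.0], [11.0, 5.5, 8.5, 0.0, 0.0, 0.0, 0.0, 0.0]]
`print(gradients)` → prints [11.0, 5.5, 8.5, 0.0, 0.0, 0.0, 0.0, 0.0]
`print(grad_refs[0] is grad_refs[1])` → prints True

Answer:
[11.0, 5.5, 8.5, 0.0, 0.0, 0.0, 0.0, 0.0]
True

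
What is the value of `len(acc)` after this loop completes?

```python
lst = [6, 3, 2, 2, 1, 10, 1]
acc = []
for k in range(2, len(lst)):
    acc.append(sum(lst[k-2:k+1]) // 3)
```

Number of 3-element averages
`acc` takes the values: [] → [3] → [3, 2] → [3, 2, 1] → [3, 2, 1, 4] → [3, 2, 1, 4, 4]
So `len(acc)` = 5

Answer: 5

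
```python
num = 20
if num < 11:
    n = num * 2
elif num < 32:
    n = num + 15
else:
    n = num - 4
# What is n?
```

Trace:
`num = 20` → num = 20
`if num < 11: ...` → num < 11 is False, num < 32 is True → n = 35
So n = 35

Answer: 35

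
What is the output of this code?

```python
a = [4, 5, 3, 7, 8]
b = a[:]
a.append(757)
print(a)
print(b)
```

Key concept: slice [:] creates copy.
Step by step:
`a = [4, 5, 3, 7, 8]` → a = [4, 5, 3, 7, 8]
`b = a[:]` → b = [4, 5, 3, 7, 8]
`a.append(757)` → a = [4, 5, 3, 7, 8, 757]
`print(a)` → prints [4, 5, 3, 7, 8, 757]
`print(b)` → prints [4, 5, 3, 7, 8]

Answer:
[4, 5, 3, 7, 8, 757]
[4, 5, 3, 7, 8]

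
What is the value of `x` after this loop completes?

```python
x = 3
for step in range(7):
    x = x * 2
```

Multiply by 2, 7 times: 3 * 2^7 = 384
`x` takes the values: 3 → 6 → 12 → 24 → 48 → 96 → 192 → 384

Answer: 384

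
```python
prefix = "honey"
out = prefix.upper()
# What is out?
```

Trace:
`prefix = "honey"` → prefix = 'honey'
`out = prefix.upper()` → out = 'HONEY'
So out = 'HONEY'

Answer: 'HONEY'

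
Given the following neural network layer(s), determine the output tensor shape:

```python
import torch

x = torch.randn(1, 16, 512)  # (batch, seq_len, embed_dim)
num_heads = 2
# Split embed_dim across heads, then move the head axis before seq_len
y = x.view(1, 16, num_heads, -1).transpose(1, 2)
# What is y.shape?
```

Input: (1, 16, 512) -> head_dim = 512 // 2 = 256; after view: (1, 16, 2, 256) -> after transpose(1, 2): (1, 2, 16, 256) -> Output: (1, 2, 16, 256)

Answer: (1, 2, 16, 256)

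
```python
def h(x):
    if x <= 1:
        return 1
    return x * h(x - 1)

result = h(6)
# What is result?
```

h(6) = 6 * 5 * 4 * 3 * 2 * 1 = 720

Answer: 720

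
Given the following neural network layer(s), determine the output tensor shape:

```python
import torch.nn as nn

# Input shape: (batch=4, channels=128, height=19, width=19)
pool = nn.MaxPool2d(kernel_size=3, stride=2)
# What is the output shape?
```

Input: (4, 128, 19, 19) -> Output: (4, 128, 9, 9)

Answer: (4, 128, 9, 9)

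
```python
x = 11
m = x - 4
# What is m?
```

Trace:
`x = 11` → x = 11
`m = x - 4` → m = 7
So m = 7

Answer: 7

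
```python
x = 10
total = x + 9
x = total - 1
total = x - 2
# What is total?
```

Trace:
`x = 10` → x = 10
`total = x + 9` → total = 19
`x = total - 1` → x = 18
`total = x - 2` → total = 16
So total = 16

Answer: 16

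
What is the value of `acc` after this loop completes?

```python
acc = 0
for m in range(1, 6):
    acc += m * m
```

Sum of squares 1² to 5² = 55
`acc` takes the values: 0 → 1 → 5 → 14 → 30 → 55

Answer: 55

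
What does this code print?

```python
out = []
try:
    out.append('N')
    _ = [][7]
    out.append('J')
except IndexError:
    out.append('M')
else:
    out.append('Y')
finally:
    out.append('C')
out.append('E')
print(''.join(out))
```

Execution trace: 'N' (try body) → 'M' (except IndexError) → 'C' (finally) → 'E' (after the try/except). Output: NMCE

Answer: NMCE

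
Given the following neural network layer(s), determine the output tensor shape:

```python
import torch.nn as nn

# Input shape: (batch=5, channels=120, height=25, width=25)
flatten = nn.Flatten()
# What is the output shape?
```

Input: (5, 120, 25, 25) -> Output: (5, 75000)

Answer: (5, 75000)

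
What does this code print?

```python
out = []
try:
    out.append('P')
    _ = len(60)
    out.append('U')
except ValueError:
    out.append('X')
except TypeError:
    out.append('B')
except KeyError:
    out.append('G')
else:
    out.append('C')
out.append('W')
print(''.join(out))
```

Execution trace: 'P' (try body) → 'B' (except TypeError) → 'W' (after the try/except). Output: PBW

Answer: PBW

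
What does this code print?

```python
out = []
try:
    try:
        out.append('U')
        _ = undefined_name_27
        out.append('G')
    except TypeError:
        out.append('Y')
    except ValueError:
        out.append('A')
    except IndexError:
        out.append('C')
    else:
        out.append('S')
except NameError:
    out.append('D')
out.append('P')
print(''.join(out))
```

Execution trace: 'U' (try body) → 'D' (outer except NameError) → 'P' (after the try/except). Output: UDP

Answer: UDP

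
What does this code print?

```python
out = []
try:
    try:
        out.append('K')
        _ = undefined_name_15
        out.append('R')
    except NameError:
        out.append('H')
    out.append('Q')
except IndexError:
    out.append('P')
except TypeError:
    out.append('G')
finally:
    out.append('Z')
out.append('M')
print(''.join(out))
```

Execution trace: 'K' (inner try body) → 'H' (inner except NameError) → 'Q' (try body, no exception) → 'Z' (finally) → 'M' (after the try/except). Output: KHQZM

Answer: KHQZM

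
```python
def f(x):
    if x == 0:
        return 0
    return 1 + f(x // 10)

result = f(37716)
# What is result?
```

Count of digits of 37716: 5

Answer: 5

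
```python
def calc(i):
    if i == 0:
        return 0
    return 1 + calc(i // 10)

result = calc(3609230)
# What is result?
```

Count of digits of 3609230: 7

Answer: 7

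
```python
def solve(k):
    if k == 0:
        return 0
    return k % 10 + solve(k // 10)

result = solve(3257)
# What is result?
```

Sum of digits of 3257: 7 + 5 + 2 + 3 = 17

Answer: 17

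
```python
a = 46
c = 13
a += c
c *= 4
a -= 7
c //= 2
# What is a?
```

Trace:
`a = 46` → a = 46
`c = 13` → c = 13
`a += c` → a = 59
`c *= 4` → c = 52
`a -= 7` → a = 52
`c //= 2` → c = 26
So a = 52

Answer: 52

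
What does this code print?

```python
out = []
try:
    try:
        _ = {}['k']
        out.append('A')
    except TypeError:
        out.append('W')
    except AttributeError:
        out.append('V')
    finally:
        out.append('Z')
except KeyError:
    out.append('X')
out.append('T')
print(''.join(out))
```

Execution trace: 'Z' (finally) → 'X' (outer except KeyError) → 'T' (after the try/except). Output: ZXT

Answer: ZXT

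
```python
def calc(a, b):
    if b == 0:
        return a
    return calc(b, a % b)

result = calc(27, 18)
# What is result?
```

calc(27, 18) -> calc(18, 9) -> calc(9, 0) -> 9

Answer: 9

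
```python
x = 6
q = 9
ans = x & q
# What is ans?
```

Trace:
`x = 6` → x = 6
`q = 9` → q = 9
`ans = x & q` → ans = 0
So ans = 0

Answer: 0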